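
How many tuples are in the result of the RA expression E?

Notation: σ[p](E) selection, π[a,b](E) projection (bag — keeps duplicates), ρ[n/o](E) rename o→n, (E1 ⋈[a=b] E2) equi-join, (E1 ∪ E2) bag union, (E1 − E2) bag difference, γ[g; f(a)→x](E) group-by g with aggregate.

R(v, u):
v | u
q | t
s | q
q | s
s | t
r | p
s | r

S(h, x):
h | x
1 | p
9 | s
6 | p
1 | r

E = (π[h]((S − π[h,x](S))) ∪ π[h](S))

Stepwise |·|:
  S → 4
  S → 4
  π[h,x](S) → 4
  (S − π[h,x](S)) → 0
  π[h]((S − π[h,x](S))) → 0
  S → 4
  π[h](S) → 4
  (π[h]((S − π[h,x](S))) ∪ π[h](S)) → 4

|E| = 4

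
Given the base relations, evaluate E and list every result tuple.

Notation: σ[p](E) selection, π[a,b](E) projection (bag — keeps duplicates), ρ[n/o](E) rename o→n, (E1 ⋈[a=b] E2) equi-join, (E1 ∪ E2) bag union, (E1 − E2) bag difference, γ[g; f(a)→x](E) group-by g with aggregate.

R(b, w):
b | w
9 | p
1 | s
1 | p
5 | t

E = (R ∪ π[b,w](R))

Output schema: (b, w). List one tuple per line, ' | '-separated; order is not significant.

Stepwise |·|:
  R → 4
  R → 4
  π[b,w](R) → 4
  (R ∪ π[b,w](R)) → 8

== RESULT ==
b | w
1 | p
1 | p
1 | s
1 | s
5 | t
5 | t
9 | p
9 | p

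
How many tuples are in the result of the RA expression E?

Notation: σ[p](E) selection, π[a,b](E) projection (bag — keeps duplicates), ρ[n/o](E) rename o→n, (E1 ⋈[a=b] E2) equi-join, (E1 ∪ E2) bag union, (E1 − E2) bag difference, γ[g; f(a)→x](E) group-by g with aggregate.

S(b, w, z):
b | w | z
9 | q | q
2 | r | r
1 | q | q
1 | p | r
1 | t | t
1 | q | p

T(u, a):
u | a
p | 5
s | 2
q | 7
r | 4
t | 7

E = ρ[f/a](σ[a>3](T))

Per-node cardinality:
  T → 5
  σ[a>3](T) → 4
  ρ[f/a](σ[a>3](T)) → 4

|E| = 4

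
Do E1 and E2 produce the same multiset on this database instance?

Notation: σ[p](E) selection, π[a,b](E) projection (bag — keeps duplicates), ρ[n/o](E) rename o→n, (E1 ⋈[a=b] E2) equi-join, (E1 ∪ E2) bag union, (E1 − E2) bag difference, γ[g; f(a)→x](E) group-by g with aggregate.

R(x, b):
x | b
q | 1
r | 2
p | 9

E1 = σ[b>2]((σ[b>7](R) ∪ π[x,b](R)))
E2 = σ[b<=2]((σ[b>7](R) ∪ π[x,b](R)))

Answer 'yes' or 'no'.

E1 row counts bottom-up:
  R → 3
  σ[b>7](R) → 1
  R → 3
  π[x,b](R) → 3
  (σ[b>7](R) ∪ π[x,b](R)) → 4
  σ[b>2]((σ[b>7](R) ∪ π[x,b](R))) → 2
E2 row counts bottom-up:
  R → 3
  σ[b>7](R) → 1
  R → 3
  π[x,b](R) → 3
  (σ[b>7](R) ∪ π[x,b](R)) → 4
  σ[b<=2]((σ[b>7](R) ∪ π[x,b](R))) → 2

E1 result:
x | b
p | 9
p | 9
E2 result:
x | b
q | 1
r | 2
Witness: ('p', 9) appears 2× in E1 but 0× in E2.

no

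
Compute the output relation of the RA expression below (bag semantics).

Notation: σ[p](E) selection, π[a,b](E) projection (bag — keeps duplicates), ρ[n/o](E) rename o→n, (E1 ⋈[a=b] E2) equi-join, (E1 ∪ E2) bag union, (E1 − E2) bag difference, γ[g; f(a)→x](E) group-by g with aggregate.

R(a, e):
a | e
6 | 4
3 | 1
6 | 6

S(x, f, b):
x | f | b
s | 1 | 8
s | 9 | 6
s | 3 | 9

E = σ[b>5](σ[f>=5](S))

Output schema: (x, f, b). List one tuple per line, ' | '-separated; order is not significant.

Stepwise |·|:
  S → 3
  σ[f>=5](S) → 1
  σ[b>5](σ[f>=5](S)) → 1

== RESULT ==
x | f | b
s | 9 | 6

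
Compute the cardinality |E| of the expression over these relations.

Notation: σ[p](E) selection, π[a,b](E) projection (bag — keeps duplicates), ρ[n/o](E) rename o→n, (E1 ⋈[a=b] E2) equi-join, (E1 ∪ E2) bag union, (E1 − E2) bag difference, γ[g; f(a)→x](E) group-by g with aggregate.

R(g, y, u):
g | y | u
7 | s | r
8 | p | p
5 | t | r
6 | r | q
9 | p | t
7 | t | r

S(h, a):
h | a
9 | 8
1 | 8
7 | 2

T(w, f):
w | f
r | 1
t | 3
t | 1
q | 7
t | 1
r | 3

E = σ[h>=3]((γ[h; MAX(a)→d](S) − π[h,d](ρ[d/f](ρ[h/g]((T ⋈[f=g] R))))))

Stepwise |·|:
  S → 3
  γ[h; MAX(a)→d](S) → 3
  T → 6
  R → 6
  (T ⋈[f=g] R) → 2
  ρ[h/g]((T ⋈[f=g] R)) → 2
  ρ[d/f](ρ[h/g]((T ⋈[f=g] R))) → 2
  π[h,d](ρ[d/f](ρ[h/g]((T ⋈[f=g] R)))) → 2
  (γ[h; MAX(a)→d](S) − π[h,d](ρ[d/f](ρ[h/g]((T ⋈[f=g] R))))) → 3
  σ[h>=3]((γ[h; MAX(a)→d](S) − π[h,d](ρ[d/f](ρ[h/g]((T ⋈[f=g] R)))))) → 2

|E| = 2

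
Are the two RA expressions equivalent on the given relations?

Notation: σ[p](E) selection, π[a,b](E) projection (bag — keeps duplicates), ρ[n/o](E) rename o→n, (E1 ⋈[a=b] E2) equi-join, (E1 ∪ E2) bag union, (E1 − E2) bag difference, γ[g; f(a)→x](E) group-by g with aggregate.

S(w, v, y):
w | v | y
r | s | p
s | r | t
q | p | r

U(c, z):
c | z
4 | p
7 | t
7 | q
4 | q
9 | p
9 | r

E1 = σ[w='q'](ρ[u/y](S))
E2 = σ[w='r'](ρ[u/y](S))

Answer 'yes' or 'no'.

E1 row counts bottom-up:
  S → 3
  ρ[u/y](S) → 3
  σ[w='q'](ρ[u/y](S)) → 1
E2 row counts bottom-up:
  S → 3
  ρ[u/y](S) → 3
  σ[w='r'](ρ[u/y](S)) → 1

E1 result:
w | v | u
q | p | r
E2 result:
w | v | u
r | s | p
Witness: ('r', 's', 'p') appears 0× in E1 but 1× in E2.

no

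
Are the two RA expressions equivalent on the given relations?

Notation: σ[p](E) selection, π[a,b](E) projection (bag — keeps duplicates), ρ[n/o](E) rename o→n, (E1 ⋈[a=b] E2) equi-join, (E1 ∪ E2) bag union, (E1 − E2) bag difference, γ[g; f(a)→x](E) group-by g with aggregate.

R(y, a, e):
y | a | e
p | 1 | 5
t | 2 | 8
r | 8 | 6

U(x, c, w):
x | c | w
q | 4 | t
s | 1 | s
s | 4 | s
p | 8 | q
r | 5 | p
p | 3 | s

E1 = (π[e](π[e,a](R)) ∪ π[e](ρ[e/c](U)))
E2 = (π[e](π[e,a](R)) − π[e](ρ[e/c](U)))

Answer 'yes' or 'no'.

E1 stepwise |·|:
  R → 3
  π[e,a](R) → 3
  π[e](π[e,a](R)) → 3
  U → 6
  ρ[e/c](U) → 6
  π[e](ρ[e/c](U)) → 6
  (π[e](π[e,a](R)) ∪ π[e](ρ[e/c](U))) → 9
E2 stepwise |·|:
  R → 3
  π[e,a](R) → 3
  π[e](π[e,a](R)) → 3
  U → 6
  ρ[e/c](U) → 6
  π[e](ρ[e/c](U)) → 6
  (π[e](π[e,a](R)) − π[e](ρ[e/c](U))) → 1

E1 result:
e
1
3
4
4
5
5
6
8
8
E2 result:
e
6
Witness: (1,) appears 1× in E1 but 0× in E2.

no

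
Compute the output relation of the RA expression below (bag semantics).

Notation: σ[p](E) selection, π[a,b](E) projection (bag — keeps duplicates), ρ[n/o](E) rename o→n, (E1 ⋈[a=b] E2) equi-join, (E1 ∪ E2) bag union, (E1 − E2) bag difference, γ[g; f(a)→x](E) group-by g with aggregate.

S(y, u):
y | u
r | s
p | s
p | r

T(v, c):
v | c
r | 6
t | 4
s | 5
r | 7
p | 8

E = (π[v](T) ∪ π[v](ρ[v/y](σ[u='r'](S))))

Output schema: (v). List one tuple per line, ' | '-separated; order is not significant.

Stepwise |·|:
  T → 5
  π[v](T) → 5
  S → 3
  σ[u='r'](S) → 1
  ρ[v/y](σ[u='r'](S)) → 1
  π[v](ρ[v/y](σ[u='r'](S))) → 1
  (π[v](T) ∪ π[v](ρ[v/y](σ[u='r'](S)))) → 6

== RESULT ==
v
p
p
r
r
s
t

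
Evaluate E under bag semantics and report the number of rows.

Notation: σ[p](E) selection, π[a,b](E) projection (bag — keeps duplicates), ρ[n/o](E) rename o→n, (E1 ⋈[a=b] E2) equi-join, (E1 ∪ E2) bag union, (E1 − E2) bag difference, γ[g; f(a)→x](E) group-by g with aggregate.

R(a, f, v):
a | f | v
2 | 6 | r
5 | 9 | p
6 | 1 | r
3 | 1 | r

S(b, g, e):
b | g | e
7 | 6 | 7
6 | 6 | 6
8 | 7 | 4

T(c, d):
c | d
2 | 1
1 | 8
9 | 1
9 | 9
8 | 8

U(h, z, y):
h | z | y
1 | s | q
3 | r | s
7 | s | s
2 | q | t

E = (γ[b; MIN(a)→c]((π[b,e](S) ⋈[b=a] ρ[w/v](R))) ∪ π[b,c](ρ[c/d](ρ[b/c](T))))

Row counts bottom-up:
  S → 3
  π[b,e](S) → 3
  R → 4
  ρ[w/v](R) → 4
  (π[b,e](S) ⋈[b=a] ρ[w/v](R)) → 1
  γ[b; MIN(a)→c]((π[b,e](S) ⋈[b=a] ρ[w/v](R))) → 1
  T → 5
  ρ[b/c](T) → 5
  ρ[c/d](ρ[b/c](T)) → 5
  π[b,c](ρ[c/d](ρ[b/c](T))) → 5
  (γ[b; MIN(a)→c]((π[b,e](S) ⋈[b=a] ρ[w/v](R))) ∪ π[b,c](ρ[c/d](ρ[b/c](T)))) → 6

|E| = 6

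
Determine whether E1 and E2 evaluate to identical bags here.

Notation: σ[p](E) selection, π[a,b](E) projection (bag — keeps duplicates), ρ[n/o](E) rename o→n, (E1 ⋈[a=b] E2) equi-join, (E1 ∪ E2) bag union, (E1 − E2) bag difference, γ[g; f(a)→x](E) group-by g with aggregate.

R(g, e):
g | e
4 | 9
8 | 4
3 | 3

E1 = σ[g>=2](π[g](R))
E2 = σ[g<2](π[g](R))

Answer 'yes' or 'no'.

E1 subexpression sizes:
  R → 3
  π[g](R) → 3
  σ[g>=2](π[g](R)) → 3
E2 subexpression sizes:
  R → 3
  π[g](R) → 3
  σ[g<2](π[g](R)) → 0

E1 result:
g
3
4
8
E2 result:
g
(0 rows)
Witness: (8,) appears 1× in E1 but 0× in E2.

no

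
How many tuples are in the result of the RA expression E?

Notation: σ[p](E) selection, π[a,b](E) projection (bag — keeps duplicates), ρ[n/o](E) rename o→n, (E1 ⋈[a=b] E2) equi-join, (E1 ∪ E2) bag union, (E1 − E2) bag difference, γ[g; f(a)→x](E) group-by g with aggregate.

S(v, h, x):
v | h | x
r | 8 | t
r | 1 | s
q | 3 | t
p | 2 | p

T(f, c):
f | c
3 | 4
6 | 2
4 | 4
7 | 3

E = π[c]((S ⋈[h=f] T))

Subexpression sizes:
  S → 4
  T → 4
  (S ⋈[h=f] T) → 1
  π[c]((S ⋈[h=f] T)) → 1

|E| = 1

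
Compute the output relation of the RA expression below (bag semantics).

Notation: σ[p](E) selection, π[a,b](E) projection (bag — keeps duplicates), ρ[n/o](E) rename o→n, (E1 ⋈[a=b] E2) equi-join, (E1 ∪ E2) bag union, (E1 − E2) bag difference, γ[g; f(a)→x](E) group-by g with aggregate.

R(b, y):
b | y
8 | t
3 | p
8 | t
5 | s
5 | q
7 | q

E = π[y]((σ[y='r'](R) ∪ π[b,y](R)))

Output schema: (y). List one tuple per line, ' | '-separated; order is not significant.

Row counts bottom-up:
  R → 6
  σ[y='r'](R) → 0
  R → 6
  π[b,y](R) → 6
  (σ[y='r'](R) ∪ π[b,y](R)) → 6
  π[y]((σ[y='r'](R) ∪ π[b,y](R))) → 6

== RESULT ==
y
p
q
q
s
t
t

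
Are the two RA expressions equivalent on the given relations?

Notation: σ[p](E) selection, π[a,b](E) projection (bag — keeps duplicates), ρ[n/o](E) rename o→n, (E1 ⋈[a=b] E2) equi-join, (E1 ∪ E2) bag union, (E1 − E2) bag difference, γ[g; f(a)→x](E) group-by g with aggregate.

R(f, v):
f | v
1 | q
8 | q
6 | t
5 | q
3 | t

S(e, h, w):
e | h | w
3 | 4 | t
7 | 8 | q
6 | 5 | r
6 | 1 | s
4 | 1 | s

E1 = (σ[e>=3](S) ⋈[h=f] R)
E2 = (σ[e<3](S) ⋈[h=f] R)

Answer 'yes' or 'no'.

E1 row counts bottom-up:
  S → 5
  σ[e>=3](S) → 5
  R → 5
  (σ[e>=3](S) ⋈[h=f] R) → 4
E2 row counts bottom-up:
  S → 5
  σ[e<3](S) → 0
  R → 5
  (σ[e<3](S) ⋈[h=f] R) → 0

E1 result:
e | h | w | f | v
4 | 1 | s | 1 | q
6 | 1 | s | 1 | q
6 | 5 | r | 5 | q
7 | 8 | q | 8 | q
E2 result:
e | h | w | f | v
(0 rows)
Witness: (6, 5, 'r', 5, 'q') appears 1× in E1 but 0× in E2.

no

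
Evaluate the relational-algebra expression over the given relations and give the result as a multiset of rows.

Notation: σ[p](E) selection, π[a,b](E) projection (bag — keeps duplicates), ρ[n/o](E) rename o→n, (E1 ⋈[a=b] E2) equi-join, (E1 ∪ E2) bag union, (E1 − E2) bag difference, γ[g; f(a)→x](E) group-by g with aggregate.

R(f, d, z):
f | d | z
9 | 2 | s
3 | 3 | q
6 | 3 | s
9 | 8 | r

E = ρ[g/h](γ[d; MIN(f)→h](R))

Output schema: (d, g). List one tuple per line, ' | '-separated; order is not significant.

Per-node cardinality:
  R → 4
  γ[d; MIN(f)→h](R) → 3
  ρ[g/h](γ[d; MIN(f)→h](R)) → 3

== RESULT ==
d | g
2 | 9
3 | 3
8 | 9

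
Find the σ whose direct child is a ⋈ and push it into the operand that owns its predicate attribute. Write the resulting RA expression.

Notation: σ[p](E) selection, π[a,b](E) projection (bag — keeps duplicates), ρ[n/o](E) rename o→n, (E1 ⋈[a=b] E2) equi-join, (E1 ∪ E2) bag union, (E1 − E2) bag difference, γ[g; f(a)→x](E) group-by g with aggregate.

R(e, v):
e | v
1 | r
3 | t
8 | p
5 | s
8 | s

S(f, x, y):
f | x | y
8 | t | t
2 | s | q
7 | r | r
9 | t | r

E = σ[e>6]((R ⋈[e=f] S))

σ filters on e, owned by the left side.
E' = (σ[e>6](R) ⋈[e=f] S)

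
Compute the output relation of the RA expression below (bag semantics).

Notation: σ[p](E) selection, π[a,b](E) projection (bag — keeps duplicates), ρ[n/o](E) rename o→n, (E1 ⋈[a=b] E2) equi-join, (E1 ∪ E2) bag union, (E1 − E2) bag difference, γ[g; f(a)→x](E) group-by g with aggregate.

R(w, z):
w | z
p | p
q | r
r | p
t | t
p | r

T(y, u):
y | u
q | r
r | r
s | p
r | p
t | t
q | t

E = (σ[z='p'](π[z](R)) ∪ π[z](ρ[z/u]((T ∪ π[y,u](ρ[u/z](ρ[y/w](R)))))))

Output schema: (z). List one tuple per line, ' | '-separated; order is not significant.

Row counts bottom-up:
  R → 5
  π[z](R) → 5
  σ[z='p'](π[z](R)) → 2
  T → 6
  R → 5
  ρ[y/w](R) → 5
  ρ[u/z](ρ[y/w](R)) → 5
  π[y,u](ρ[u/z](ρ[y/w](R))) → 5
  (T ∪ π[y,u](ρ[u/z](ρ[y/w](R)))) → 11
  ρ[z/u]((T ∪ π[y,u](ρ[u/z](ρ[y/w](R))))) → 11
  π[z](ρ[z/u]((T ∪ π[y,u](ρ[u/z](ρ[y/w](R)))))) → 11
  (σ[z='p'](π[z](R)) ∪ π[z](ρ[z/u]((T ∪ π[y,u](ρ[u/z](ρ[y/w](R))))))) → 13

== RESULT ==
z
p
p
p
p
p
p
r
r
r
r
t
t
t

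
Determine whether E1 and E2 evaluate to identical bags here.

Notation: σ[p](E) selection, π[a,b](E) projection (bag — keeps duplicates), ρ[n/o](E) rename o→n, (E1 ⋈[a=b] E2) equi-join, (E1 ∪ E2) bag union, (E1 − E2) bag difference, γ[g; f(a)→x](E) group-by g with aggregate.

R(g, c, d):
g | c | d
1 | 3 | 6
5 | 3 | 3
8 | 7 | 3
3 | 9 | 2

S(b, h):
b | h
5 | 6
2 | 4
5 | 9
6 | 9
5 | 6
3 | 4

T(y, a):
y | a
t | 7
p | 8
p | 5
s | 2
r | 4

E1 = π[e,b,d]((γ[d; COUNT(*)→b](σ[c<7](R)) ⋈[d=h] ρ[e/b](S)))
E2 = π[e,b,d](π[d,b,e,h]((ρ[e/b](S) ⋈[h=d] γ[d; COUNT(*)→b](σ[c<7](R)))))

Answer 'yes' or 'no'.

E1 subexpression sizes:
  R → 4
  σ[c<7](R) → 2
  γ[d; COUNT(*)→b](σ[c<7](R)) → 2
  S → 6
  ρ[e/b](S) → 6
  (γ[d; COUNT(*)→b](σ[c<7](R)) ⋈[d=h] ρ[e/b](S)) → 2
  π[e,b,d]((γ[d; COUNT(*)→b](σ[c<7](R)) ⋈[d=h] ρ[e/b](S))) → 2
E2 subexpression sizes:
  S → 6
  ρ[e/b](S) → 6
  R → 4
  σ[c<7](R) → 2
  γ[d; COUNT(*)→b](σ[c<7](R)) → 2
  (ρ[e/b](S) ⋈[h=d] γ[d; COUNT(*)→b](σ[c<7](R))) → 2
  π[d,b,e,h]((ρ[e/b](S) ⋈[h=d] γ[d; COUNT(*)→b](σ[c<7](R)))) → 2
  π[e,b,d](π[d,b,e,h]((ρ[e/b](S) ⋈[h=d] γ[d; COUNT(*)→b](σ[c<7](R))))) → 2

E1 and E2 produce the same multiset:
e | b | d
5 | 1 | 6
5 | 1 | 6

yes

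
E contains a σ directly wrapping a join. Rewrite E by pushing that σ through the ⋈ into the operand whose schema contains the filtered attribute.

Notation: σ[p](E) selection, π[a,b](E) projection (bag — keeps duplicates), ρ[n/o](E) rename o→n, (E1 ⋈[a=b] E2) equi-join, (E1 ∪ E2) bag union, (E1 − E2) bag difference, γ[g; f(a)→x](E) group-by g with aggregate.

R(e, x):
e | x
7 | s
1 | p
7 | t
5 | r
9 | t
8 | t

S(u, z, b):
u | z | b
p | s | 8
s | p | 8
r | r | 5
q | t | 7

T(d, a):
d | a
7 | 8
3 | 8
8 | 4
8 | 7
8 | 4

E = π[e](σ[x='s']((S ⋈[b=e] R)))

σ filters on x, owned by the right side.
E' = π[e]((S ⋈[b=e] σ[x='s'](R)))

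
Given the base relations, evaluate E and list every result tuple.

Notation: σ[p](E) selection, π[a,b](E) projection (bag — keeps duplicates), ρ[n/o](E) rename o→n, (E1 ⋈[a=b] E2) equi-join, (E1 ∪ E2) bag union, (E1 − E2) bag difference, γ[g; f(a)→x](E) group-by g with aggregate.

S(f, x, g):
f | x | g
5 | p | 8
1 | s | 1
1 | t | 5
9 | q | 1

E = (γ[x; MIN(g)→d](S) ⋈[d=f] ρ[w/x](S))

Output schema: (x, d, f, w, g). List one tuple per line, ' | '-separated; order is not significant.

Stepwise |·|:
  S → 4
  γ[x; MIN(g)→d](S) → 4
  S → 4
  ρ[w/x](S) → 4
  (γ[x; MIN(g)→d](S) ⋈[d=f] ρ[w/x](S)) → 5

== RESULT ==
x | d | f | w | g
q | 1 | 1 | s | 1
q | 1 | 1 | t | 5
s | 1 | 1 | s | 1
s | 1 | 1 | t | 5
t | 5 | 5 | p | 8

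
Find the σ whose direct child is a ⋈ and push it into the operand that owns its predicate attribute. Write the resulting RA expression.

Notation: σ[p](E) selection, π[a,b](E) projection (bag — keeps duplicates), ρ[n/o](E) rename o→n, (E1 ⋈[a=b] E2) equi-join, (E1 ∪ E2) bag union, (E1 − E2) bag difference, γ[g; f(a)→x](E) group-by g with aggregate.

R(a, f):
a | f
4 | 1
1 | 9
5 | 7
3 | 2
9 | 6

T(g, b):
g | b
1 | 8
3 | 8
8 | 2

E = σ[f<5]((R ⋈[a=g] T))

σ filters on f, owned by the left side.
E' = (σ[f<5](R) ⋈[a=g] T)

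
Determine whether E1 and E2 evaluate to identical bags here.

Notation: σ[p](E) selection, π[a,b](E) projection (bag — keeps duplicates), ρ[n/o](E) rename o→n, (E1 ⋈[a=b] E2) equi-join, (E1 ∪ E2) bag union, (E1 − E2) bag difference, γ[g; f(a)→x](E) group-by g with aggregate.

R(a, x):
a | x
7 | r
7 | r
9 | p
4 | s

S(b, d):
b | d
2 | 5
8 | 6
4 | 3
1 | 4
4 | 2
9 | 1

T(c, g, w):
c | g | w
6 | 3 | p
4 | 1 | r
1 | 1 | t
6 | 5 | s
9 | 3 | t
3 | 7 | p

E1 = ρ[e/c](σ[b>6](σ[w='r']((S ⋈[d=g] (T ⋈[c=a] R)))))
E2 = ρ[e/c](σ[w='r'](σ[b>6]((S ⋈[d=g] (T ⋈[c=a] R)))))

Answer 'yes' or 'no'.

E1 row counts bottom-up:
  S → 6
  T → 6
  R → 4
  (T ⋈[c=a] R) → 2
  (S ⋈[d=g] (T ⋈[c=a] R)) → 2
  σ[w='r']((S ⋈[d=g] (T ⋈[c=a] R))) → 1
  σ[b>6](σ[w='r']((S ⋈[d=g] (T ⋈[c=a] R)))) → 1
  ρ[e/c](σ[b>6](σ[w='r']((S ⋈[d=g] (T ⋈[c=a] R))))) → 1
E2 row counts bottom-up:
  S → 6
  T → 6
  R → 4
  (T ⋈[c=a] R) → 2
  (S ⋈[d=g] (T ⋈[c=a] R)) → 2
  σ[b>6]((S ⋈[d=g] (T ⋈[c=a] R))) → 1
  σ[w='r'](σ[b>6]((S ⋈[d=g] (T ⋈[c=a] R)))) → 1
  ρ[e/c](σ[w='r'](σ[b>6]((S ⋈[d=g] (T ⋈[c=a] R))))) → 1

E1 and E2 produce the same multiset:
b | d | e | g | w | a | x
9 | 1 | 4 | 1 | r | 4 | s

yes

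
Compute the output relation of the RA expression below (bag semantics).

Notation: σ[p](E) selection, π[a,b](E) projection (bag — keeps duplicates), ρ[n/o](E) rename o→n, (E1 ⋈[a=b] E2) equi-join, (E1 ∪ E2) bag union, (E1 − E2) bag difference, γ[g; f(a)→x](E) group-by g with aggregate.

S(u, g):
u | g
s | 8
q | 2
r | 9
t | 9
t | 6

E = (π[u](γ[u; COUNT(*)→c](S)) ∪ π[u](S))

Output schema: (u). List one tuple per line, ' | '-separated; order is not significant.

Per-node cardinality:
  S → 5
  γ[u; COUNT(*)→c](S) → 4
  π[u](γ[u; COUNT(*)→c](S)) → 4
  S → 5
  π[u](S) → 5
  (π[u](γ[u; COUNT(*)→c](S)) ∪ π[u](S)) → 9

== RESULT ==
u
q
q
r
r
s
s
t
t
t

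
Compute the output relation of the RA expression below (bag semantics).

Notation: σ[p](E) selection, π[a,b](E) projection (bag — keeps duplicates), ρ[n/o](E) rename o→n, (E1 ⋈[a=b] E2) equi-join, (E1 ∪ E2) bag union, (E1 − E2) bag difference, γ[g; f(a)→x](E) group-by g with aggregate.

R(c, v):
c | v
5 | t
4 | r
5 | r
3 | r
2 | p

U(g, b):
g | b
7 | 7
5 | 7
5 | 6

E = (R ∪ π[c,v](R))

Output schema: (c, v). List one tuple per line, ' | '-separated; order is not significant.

Subexpression sizes:
  R → 5
  R → 5
  π[c,v](R) → 5
  (R ∪ π[c,v](R)) → 10

== RESULT ==
c | v
2 | p
2 | p
3 | r
3 | r
4 | r
4 | r
5 | r
5 | r
5 | t
5 | t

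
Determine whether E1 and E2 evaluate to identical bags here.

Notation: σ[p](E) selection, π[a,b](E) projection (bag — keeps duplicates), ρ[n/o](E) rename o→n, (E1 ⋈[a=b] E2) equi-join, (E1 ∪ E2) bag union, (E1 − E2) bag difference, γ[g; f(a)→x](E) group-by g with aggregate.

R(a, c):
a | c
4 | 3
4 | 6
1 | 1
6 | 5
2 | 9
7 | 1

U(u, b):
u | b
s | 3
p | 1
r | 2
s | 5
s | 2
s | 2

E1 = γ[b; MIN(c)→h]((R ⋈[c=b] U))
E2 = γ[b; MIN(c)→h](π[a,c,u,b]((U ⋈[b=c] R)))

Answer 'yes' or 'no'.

E1 per-node cardinality:
  R → 6
  U → 6
  (R ⋈[c=b] U) → 4
  γ[b; MIN(c)→h]((R ⋈[c=b] U)) → 3
E2 per-node cardinality:
  U → 6
  R → 6
  (U ⋈[b=c] R) → 4
  π[a,c,u,b]((U ⋈[b=c] R)) → 4
  γ[b; MIN(c)→h](π[a,c,u,b]((U ⋈[b=c] R))) → 3

E1 and E2 produce the same multiset:
b | h
1 | 1
3 | 3
5 | 5

yes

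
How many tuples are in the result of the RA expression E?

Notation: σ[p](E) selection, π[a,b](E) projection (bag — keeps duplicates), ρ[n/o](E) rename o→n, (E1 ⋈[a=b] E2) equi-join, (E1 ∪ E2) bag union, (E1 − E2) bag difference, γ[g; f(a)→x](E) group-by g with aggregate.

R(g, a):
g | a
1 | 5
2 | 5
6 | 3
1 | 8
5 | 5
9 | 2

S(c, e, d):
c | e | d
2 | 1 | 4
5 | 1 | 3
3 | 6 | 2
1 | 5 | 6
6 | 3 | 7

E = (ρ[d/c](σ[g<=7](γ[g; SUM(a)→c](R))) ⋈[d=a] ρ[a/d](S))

Row counts bottom-up:
  R → 6
  γ[g; SUM(a)→c](R) → 5
  σ[g<=7](γ[g; SUM(a)→c](R)) → 4
  ρ[d/c](σ[g<=7](γ[g; SUM(a)→c](R))) → 4
  S → 5
  ρ[a/d](S) → 5
  (ρ[d/c](σ[g<=7](γ[g; SUM(a)→c](R))) ⋈[d=a] ρ[a/d](S)) → 1

|E| = 1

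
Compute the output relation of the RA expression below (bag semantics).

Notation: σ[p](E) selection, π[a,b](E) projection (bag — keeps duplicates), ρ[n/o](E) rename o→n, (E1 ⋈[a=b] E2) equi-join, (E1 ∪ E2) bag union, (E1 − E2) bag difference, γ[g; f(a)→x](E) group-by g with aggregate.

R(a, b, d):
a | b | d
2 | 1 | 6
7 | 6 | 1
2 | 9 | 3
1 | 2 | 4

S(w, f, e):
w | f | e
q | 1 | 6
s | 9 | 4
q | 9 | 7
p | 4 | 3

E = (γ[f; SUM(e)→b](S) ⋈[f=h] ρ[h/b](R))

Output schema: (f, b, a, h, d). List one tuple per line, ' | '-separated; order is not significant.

Row counts bottom-up:
  S → 4
  γ[f; SUM(e)→b](S) → 3
  R → 4
  ρ[h/b](R) → 4
  (γ[f; SUM(e)→b](S) ⋈[f=h] ρ[h/b](R)) → 2

== RESULT ==
f | b | a | h | d
1 | 6 | 2 | 1 | 6
9 | 11 | 2 | 9 | 3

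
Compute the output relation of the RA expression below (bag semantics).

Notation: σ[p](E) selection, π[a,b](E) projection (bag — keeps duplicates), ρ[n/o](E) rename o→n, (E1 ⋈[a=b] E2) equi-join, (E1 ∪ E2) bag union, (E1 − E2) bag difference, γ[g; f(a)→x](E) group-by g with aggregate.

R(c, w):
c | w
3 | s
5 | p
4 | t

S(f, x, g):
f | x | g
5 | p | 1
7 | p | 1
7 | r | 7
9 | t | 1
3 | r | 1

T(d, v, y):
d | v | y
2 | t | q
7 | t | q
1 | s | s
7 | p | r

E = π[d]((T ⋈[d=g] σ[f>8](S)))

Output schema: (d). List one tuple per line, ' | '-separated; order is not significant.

Stepwise |·|:
  T → 4
  S → 5
  σ[f>8](S) → 1
  (T ⋈[d=g] σ[f>8](S)) → 1
  π[d]((T ⋈[d=g] σ[f>8](S))) → 1

== RESULT ==
d
1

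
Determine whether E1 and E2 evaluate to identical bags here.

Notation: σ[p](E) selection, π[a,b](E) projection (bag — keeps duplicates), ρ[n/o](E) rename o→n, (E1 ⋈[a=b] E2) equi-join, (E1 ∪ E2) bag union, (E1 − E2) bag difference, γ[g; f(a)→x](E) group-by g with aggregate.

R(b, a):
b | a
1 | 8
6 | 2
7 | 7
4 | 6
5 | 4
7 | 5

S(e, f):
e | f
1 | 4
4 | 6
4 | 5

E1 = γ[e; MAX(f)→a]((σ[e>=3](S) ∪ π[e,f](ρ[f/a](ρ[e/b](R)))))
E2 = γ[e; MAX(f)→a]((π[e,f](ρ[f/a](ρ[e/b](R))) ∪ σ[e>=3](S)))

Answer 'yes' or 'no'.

E1 row counts bottom-up:
  S → 3
  σ[e>=3](S) → 2
  R → 6
  ρ[e/b](R) → 6
  ρ[f/a](ρ[e/b](R)) → 6
  π[e,f](ρ[f/a](ρ[e/b](R))) → 6
  (σ[e>=3](S) ∪ π[e,f](ρ[f/a](ρ[e/b](R)))) → 8
  γ[e; MAX(f)→a]((σ[e>=3](S) ∪ π[e,f](ρ[f/a](ρ[e/b](R))))) → 5
E2 row counts bottom-up:
  R → 6
  ρ[e/b](R) → 6
  ρ[f/a](ρ[e/b](R)) → 6
  π[e,f](ρ[f/a](ρ[e/b](R))) → 6
  S → 3
  σ[e>=3](S) → 2
  (π[e,f](ρ[f/a](ρ[e/b](R))) ∪ σ[e>=3](S)) → 8
  γ[e; MAX(f)→a]((π[e,f](ρ[f/a](ρ[e/b](R))) ∪ σ[e>=3](S))) → 5

E1 and E2 produce the same multiset:
e | a
1 | 8
4 | 6
5 | 4
6 | 2
7 | 7

yes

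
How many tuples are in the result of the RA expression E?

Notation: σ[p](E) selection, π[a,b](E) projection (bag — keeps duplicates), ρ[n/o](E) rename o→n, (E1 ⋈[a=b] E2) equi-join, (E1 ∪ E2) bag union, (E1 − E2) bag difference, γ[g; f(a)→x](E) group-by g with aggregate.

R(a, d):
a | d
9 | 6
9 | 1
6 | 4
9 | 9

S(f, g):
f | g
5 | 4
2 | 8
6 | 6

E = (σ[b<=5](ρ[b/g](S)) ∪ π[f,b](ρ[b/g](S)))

Stepwise |·|:
  S → 3
  ρ[b/g](S) → 3
  σ[b<=5](ρ[b/g](S)) → 1
  S → 3
  ρ[b/g](S) → 3
  π[f,b](ρ[b/g](S)) → 3
  (σ[b<=5](ρ[b/g](S)) ∪ π[f,b](ρ[b/g](S))) → 4

|E| = 4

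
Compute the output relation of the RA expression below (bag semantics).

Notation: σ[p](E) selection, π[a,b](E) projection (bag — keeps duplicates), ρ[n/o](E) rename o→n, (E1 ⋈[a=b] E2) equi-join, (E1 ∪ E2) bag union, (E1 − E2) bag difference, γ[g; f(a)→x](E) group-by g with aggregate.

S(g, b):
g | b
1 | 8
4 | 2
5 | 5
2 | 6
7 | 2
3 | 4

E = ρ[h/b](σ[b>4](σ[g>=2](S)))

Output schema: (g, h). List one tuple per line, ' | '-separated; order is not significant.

Per-node cardinality:
  S → 6
  σ[g>=2](S) → 5
  σ[b>4](σ[g>=2](S)) → 2
  ρ[h/b](σ[b>4](σ[g>=2](S))) → 2

== RESULT ==
g | h
2 | 6
5 | 5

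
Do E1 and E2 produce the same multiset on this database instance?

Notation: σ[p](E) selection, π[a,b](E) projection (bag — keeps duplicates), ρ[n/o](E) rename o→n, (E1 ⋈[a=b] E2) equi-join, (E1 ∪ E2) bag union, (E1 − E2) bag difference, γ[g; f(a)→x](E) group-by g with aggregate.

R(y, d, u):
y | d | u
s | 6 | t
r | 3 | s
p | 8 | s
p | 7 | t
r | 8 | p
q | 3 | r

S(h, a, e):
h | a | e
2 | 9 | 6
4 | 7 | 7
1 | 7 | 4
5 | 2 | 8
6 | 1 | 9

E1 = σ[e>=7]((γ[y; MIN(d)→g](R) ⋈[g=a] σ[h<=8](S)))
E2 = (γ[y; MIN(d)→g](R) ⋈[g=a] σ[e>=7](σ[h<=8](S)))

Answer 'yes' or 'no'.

E1 row counts bottom-up:
  R → 6
  γ[y; MIN(d)→g](R) → 4
  S → 5
  σ[h<=8](S) → 5
  (γ[y; MIN(d)→g](R) ⋈[g=a] σ[h<=8](S)) → 2
  σ[e>=7]((γ[y; MIN(d)→g](R) ⋈[g=a] σ[h<=8](S))) → 1
E2 row counts bottom-up:
  R → 6
  γ[y; MIN(d)→g](R) → 4
  S → 5
  σ[h<=8](S) → 5
  σ[e>=7](σ[h<=8](S)) → 3
  (γ[y; MIN(d)→g](R) ⋈[g=a] σ[e>=7](σ[h<=8](S))) → 1

E1 and E2 produce the same multiset:
y | g | h | a | e
p | 7 | 4 | 7 | 7

yes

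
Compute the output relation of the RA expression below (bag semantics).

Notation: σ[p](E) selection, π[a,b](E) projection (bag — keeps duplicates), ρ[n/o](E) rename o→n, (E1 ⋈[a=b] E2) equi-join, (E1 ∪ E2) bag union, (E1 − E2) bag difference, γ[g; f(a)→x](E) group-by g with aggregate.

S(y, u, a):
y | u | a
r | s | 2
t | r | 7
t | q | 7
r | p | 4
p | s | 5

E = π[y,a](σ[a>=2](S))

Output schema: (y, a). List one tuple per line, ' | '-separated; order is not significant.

Subexpression sizes:
  S → 5
  σ[a>=2](S) → 5
  π[y,a](σ[a>=2](S)) → 5

== RESULT ==
y | a
p | 5
r | 2
r | 4
t | 7
t | 7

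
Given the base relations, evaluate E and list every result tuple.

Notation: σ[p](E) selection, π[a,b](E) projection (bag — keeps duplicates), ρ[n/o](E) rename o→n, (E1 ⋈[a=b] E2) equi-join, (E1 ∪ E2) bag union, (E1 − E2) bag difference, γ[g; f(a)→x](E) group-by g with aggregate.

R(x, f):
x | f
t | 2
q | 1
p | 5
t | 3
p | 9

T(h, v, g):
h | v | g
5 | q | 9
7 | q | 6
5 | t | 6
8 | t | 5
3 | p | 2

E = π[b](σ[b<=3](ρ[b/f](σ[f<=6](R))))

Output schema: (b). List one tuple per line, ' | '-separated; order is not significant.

Per-node cardinality:
  R → 5
  σ[f<=6](R) → 4
  ρ[b/f](σ[f<=6](R)) → 4
  σ[b<=3](ρ[b/f](σ[f<=6](R))) → 3
  π[b](σ[b<=3](ρ[b/f](σ[f<=6](R)))) → 3

== RESULT ==
b
1
2
3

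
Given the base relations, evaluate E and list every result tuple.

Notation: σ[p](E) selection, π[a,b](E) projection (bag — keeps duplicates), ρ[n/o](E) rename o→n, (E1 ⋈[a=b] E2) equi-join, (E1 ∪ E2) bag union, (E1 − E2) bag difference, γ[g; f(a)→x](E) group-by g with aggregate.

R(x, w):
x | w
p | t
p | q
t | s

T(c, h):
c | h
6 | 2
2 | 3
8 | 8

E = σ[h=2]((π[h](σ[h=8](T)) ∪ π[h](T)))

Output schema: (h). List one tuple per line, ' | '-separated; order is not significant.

Per-node cardinality:
  T → 3
  σ[h=8](T) → 1
  π[h](σ[h=8](T)) → 1
  T → 3
  π[h](T) → 3
  (π[h](σ[h=8](T)) ∪ π[h](T)) → 4
  σ[h=2]((π[h](σ[h=8](T)) ∪ π[h](T))) → 1

== RESULT ==
h
2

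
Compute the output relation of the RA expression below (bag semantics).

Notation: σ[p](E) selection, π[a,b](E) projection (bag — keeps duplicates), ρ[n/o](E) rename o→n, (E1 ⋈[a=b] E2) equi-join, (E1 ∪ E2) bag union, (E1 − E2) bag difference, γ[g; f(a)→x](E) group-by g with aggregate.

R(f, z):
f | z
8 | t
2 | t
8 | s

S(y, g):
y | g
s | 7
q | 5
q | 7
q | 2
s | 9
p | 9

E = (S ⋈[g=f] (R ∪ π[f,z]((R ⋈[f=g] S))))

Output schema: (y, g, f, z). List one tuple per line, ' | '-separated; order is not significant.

Row counts bottom-up:
  S → 6
  R → 3
  R → 3
  S → 6
  (R ⋈[f=g] S) → 1
  π[f,z]((R ⋈[f=g] S)) → 1
  (R ∪ π[f,z]((R ⋈[f=g] S))) → 4
  (S ⋈[g=f] (R ∪ π[f,z]((R ⋈[f=g] S)))) → 2

== RESULT ==
y | g | f | z
q | 2 | 2 | t
q | 2 | 2 | t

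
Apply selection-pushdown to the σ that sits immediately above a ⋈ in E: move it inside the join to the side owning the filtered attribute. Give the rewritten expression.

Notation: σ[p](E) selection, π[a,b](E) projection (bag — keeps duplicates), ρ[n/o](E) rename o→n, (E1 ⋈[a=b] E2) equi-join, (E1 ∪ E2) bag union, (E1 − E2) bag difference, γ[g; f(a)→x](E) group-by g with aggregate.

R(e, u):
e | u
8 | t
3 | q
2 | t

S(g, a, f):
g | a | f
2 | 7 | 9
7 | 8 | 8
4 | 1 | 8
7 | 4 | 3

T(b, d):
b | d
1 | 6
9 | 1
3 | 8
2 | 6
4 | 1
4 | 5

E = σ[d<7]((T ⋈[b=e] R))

σ filters on d, owned by the left side.
E' = (σ[d<7](T) ⋈[b=e] R)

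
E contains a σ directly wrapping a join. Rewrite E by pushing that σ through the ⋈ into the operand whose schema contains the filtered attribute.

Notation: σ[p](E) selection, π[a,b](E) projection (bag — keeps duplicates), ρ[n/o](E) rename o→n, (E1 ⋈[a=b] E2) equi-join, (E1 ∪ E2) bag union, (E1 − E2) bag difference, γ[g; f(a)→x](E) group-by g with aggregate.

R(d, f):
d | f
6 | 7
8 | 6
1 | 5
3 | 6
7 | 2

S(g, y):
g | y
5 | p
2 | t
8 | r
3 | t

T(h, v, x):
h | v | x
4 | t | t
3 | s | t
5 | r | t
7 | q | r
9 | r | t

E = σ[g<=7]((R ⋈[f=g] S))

σ filters on g, owned by the right side.
E' = (R ⋈[f=g] σ[g<=7](S))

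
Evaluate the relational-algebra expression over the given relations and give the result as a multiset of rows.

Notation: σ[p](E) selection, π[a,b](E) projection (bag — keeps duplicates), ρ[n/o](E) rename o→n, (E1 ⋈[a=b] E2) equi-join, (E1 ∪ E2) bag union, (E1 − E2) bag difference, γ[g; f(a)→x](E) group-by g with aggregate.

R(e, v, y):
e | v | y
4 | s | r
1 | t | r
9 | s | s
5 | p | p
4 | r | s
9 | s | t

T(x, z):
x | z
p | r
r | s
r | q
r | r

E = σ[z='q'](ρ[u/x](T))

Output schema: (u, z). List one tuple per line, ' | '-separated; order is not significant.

Subexpression sizes:
  T → 4
  ρ[u/x](T) → 4
  σ[z='q'](ρ[u/x](T)) → 1

== RESULT ==
u | z
r | q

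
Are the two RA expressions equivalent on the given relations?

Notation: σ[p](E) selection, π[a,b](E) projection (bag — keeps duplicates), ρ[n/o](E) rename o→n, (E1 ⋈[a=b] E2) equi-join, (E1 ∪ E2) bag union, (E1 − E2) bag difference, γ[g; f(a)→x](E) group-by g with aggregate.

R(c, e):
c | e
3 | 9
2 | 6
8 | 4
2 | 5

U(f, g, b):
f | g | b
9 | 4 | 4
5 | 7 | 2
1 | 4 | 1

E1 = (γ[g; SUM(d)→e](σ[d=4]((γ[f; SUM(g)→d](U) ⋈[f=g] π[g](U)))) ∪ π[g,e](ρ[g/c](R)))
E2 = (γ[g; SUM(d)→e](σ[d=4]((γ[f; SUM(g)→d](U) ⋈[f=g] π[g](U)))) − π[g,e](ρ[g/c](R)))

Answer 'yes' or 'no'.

E1 per-node cardinality:
  U → 3
  γ[f; SUM(g)→d](U) → 3
  U → 3
  π[g](U) → 3
  (γ[f; SUM(g)→d](U) ⋈[f=g] π[g](U)) → 0
  σ[d=4]((γ[f; SUM(g)→d](U) ⋈[f=g] π[g](U))) → 0
  γ[g; SUM(d)→e](σ[d=4]((γ[f; SUM(g)→d](U) ⋈[f=g] π[g](U)))) → 0
  R → 4
  ρ[g/c](R) → 4
  π[g,e](ρ[g/c](R)) → 4
  (γ[g; SUM(d)→e](σ[d=4]((γ[f; SUM(g)→d](U) ⋈[f=g] π[g](U)))) ∪ π[g,e](ρ[g/c](R))) → 4
E2 per-node cardinality:
  U → 3
  γ[f; SUM(g)→d](U) → 3
  U → 3
  π[g](U) → 3
  (γ[f; SUM(g)→d](U) ⋈[f=g] π[g](U)) → 0
  σ[d=4]((γ[f; SUM(g)→d](U) ⋈[f=g] π[g](U))) → 0
  γ[g; SUM(d)→e](σ[d=4]((γ[f; SUM(g)→d](U) ⋈[f=g] π[g](U)))) → 0
  R → 4
  ρ[g/c](R) → 4
  π[g,e](ρ[g/c](R)) → 4
  (γ[g; SUM(d)→e](σ[d=4]((γ[f; SUM(g)→d](U) ⋈[f=g] π[g](U)))) − π[g,e](ρ[g/c](R))) → 0

E1 result:
g | e
2 | 5
2 | 6
3 | 9
8 | 4
E2 result:
g | e
(0 rows)
Witness: (8, 4) appears 1× in E1 but 0× in E2.

no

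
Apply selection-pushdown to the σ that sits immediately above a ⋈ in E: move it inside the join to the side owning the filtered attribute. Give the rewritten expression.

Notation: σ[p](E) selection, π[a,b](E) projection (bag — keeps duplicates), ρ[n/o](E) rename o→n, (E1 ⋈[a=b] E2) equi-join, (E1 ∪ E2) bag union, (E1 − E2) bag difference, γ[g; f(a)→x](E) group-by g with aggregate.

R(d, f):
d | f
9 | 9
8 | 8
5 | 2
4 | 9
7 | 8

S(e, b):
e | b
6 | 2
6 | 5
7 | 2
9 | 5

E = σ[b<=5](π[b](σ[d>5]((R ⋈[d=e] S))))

σ filters on d, owned by the left side.
E' = σ[b<=5](π[b]((σ[d>5](R) ⋈[d=e] S)))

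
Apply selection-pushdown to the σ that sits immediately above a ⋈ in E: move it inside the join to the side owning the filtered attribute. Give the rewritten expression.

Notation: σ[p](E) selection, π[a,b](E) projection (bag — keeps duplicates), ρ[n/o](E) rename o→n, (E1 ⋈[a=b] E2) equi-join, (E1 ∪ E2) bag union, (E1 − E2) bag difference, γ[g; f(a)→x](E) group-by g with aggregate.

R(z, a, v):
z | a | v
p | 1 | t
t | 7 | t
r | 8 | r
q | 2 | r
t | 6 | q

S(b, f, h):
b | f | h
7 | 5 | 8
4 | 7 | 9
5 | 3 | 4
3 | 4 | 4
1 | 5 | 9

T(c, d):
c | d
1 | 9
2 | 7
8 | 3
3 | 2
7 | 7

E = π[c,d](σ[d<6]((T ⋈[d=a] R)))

σ filters on d, owned by the left side.
E' = π[c,d]((σ[d<6](T) ⋈[d=a] R))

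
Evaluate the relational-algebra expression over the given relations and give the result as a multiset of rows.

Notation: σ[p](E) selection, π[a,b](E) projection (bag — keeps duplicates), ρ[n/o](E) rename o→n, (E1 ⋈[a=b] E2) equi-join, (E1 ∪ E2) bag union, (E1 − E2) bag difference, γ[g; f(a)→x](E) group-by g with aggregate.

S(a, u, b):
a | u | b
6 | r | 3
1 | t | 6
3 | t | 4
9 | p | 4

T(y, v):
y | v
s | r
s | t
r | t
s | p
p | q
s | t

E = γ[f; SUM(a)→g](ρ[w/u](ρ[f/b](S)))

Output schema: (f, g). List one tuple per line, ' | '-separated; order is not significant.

Per-node cardinality:
  S → 4
  ρ[f/b](S) → 4
  ρ[w/u](ρ[f/b](S)) → 4
  γ[f; SUM(a)→g](ρ[w/u](ρ[f/b](S))) → 3

== RESULT ==
f | g
3 | 6
4 | 12
6 | 1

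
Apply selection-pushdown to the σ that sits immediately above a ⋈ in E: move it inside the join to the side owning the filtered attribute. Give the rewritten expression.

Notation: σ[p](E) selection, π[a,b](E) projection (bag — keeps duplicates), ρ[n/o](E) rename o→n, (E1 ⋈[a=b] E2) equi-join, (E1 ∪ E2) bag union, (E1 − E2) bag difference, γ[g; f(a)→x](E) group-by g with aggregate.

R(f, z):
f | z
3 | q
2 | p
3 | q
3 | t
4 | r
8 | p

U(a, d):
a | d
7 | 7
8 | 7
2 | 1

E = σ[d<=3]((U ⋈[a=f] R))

σ filters on d, owned by the left side.
E' = (σ[d<=3](U) ⋈[a=f] R)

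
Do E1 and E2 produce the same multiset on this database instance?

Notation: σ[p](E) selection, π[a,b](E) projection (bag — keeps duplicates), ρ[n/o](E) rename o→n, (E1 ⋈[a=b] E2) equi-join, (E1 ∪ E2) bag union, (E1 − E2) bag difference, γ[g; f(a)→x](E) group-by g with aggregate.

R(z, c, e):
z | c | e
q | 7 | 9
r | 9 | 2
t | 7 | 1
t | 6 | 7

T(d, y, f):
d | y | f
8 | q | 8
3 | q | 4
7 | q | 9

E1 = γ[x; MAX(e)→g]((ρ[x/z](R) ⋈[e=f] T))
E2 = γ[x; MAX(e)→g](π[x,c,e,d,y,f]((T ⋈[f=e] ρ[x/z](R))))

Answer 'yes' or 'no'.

E1 per-node cardinality:
  R → 4
  ρ[x/z](R) → 4
  T → 3
  (ρ[x/z](R) ⋈[e=f] T) → 1
  γ[x; MAX(e)→g]((ρ[x/z](R) ⋈[e=f] T)) → 1
E2 per-node cardinality:
  T → 3
  R → 4
  ρ[x/z](R) → 4
  (T ⋈[f=e] ρ[x/z](R)) → 1
  π[x,c,e,d,y,f]((T ⋈[f=e] ρ[x/z](R))) → 1
  γ[x; MAX(e)→g](π[x,c,e,d,y,f]((T ⋈[f=e] ρ[x/z](R)))) → 1

E1 and E2 produce the same multiset:
x | g
q | 9

yes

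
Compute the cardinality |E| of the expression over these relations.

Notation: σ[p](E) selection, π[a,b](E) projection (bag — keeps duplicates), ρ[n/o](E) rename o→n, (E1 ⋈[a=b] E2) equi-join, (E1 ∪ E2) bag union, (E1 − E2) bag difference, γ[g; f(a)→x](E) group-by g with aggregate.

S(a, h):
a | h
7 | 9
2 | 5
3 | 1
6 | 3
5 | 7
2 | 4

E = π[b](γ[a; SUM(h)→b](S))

Row counts bottom-up:
  S → 6
  γ[a; SUM(h)→b](S) → 5
  π[b](γ[a; SUM(h)→b](S)) → 5

|E| = 5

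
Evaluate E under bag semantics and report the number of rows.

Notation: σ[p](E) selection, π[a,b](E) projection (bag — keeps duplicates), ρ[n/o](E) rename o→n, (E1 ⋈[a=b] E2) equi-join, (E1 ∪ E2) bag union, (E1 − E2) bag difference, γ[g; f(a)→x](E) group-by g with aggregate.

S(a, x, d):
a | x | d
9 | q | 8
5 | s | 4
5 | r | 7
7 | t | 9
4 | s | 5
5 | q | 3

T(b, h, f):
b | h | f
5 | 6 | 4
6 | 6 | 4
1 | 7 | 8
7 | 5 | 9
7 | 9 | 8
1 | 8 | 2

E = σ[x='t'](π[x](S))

Per-node cardinality:
  S → 6
  π[x](S) → 6
  σ[x='t'](π[x](S)) → 1

|E| = 1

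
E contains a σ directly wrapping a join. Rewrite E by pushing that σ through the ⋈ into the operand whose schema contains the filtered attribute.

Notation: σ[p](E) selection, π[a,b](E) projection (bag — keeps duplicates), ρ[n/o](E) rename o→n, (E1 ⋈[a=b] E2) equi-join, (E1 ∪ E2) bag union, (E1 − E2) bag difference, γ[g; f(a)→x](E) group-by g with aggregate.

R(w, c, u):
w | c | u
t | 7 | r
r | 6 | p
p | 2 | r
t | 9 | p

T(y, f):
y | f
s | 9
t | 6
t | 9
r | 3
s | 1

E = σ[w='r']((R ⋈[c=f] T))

σ filters on w, owned by the left side.
E' = (σ[w='r'](R) ⋈[c=f] T)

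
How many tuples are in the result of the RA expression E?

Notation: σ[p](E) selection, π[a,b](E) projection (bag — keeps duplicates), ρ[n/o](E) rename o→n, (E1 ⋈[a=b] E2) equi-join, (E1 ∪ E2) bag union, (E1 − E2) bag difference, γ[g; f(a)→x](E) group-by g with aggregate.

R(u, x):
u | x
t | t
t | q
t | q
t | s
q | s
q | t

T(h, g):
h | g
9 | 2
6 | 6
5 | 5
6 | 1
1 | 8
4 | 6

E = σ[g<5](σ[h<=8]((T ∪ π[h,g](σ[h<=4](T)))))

Per-node cardinality:
  T → 6
  T → 6
  σ[h<=4](T) → 2
  π[h,g](σ[h<=4](T)) → 2
  (T ∪ π[h,g](σ[h<=4](T))) → 8
  σ[h<=8]((T ∪ π[h,g](σ[h<=4](T)))) → 7
  σ[g<5](σ[h<=8]((T ∪ π[h,g](σ[h<=4](T))))) → 1

|E| = 1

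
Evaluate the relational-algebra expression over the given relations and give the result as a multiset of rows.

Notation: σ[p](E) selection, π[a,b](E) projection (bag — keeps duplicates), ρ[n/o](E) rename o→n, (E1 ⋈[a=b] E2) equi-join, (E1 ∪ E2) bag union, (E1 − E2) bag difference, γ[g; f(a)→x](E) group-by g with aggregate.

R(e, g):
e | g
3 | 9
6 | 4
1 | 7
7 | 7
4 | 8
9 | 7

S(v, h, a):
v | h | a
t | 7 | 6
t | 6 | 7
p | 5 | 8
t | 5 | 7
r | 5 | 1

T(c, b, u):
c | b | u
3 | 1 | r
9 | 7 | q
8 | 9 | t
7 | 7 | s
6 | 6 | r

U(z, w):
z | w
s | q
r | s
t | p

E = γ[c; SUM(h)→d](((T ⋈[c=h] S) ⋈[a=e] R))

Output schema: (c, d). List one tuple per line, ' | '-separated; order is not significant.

Stepwise |·|:
  T → 5
  S → 5
  (T ⋈[c=h] S) → 2
  R → 6
  ((T ⋈[c=h] S) ⋈[a=e] R) → 2
  γ[c; SUM(h)→d](((T ⋈[c=h] S) ⋈[a=e] R)) → 2

== RESULT ==
c | d
6 | 6
7 | 7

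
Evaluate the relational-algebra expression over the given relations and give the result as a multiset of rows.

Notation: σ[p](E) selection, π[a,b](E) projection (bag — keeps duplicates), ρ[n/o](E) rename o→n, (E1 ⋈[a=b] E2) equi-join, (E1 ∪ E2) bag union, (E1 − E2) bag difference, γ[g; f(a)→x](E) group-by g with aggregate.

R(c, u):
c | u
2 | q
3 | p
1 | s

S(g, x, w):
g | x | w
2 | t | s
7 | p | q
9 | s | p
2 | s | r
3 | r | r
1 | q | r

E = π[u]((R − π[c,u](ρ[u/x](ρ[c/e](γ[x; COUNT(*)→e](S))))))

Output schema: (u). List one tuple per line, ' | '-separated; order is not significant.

Per-node cardinality:
  R → 3
  S → 6
  γ[x; COUNT(*)→e](S) → 5
  ρ[c/e](γ[x; COUNT(*)→e](S)) → 5
  ρ[u/x](ρ[c/e](γ[x; COUNT(*)→e](S))) → 5
  π[c,u](ρ[u/x](ρ[c/e](γ[x; COUNT(*)→e](S)))) → 5
  (R − π[c,u](ρ[u/x](ρ[c/e](γ[x; COUNT(*)→e](S))))) → 3
  π[u]((R − π[c,u](ρ[u/x](ρ[c/e](γ[x; COUNT(*)→e](S)))))) → 3

== RESULT ==
u
p
q
s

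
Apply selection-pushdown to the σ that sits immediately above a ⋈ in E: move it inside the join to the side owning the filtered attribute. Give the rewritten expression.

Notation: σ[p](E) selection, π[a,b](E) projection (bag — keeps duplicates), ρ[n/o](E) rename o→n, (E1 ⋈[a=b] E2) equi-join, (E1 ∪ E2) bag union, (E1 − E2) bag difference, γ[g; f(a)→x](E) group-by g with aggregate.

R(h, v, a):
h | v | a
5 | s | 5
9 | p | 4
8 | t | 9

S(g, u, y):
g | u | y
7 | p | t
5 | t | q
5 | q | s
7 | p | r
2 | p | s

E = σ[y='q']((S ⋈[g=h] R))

σ filters on y, owned by the left side.
E' = (σ[y='q'](S) ⋈[g=h] R)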